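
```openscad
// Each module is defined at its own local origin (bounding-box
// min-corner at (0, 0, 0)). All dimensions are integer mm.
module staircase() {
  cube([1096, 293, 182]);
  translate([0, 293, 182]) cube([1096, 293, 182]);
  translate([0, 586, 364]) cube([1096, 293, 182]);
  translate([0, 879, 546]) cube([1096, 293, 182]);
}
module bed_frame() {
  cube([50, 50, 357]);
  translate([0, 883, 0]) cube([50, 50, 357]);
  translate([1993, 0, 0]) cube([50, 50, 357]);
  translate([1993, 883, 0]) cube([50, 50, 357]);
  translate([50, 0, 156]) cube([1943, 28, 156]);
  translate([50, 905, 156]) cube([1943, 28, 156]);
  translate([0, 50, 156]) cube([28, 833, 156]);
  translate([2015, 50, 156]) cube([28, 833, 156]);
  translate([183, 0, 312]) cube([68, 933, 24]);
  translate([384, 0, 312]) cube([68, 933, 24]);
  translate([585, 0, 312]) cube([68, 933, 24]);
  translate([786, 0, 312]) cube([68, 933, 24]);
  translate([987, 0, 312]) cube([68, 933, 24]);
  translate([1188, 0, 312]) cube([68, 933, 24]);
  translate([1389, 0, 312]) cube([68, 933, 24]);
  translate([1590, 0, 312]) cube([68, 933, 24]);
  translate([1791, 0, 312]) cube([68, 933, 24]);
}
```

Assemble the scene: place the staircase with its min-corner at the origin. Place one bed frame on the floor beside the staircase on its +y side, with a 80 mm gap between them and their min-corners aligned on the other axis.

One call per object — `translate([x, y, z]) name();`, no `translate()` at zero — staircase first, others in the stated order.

staircase();
translate([0, 1252, 0]) bed_frame();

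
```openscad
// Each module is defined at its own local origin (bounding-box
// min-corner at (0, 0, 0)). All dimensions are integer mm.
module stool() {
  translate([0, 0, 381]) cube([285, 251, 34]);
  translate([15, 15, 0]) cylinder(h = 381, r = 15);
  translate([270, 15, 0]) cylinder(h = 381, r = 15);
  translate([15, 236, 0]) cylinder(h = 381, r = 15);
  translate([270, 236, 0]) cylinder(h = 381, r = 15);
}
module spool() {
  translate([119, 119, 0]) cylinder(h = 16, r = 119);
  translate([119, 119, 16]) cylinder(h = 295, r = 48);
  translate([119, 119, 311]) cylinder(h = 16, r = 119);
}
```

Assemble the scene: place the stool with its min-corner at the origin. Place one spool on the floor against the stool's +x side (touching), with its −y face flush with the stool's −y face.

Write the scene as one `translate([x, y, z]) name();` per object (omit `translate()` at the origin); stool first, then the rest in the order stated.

stool();
translate([285, 0, 0]) spool();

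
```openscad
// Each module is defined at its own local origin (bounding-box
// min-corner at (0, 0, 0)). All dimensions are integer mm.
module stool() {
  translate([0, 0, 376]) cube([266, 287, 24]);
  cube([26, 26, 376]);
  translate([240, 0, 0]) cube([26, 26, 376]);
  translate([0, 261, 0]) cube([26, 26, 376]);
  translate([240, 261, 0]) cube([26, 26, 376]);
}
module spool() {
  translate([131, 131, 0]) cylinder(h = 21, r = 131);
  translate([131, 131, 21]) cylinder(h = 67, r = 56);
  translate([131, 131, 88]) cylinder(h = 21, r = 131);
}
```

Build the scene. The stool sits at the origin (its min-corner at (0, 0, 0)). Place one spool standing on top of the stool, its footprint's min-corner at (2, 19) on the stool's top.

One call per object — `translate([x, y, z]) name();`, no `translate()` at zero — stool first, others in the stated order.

stool();
translate([2, 19, 400]) spool();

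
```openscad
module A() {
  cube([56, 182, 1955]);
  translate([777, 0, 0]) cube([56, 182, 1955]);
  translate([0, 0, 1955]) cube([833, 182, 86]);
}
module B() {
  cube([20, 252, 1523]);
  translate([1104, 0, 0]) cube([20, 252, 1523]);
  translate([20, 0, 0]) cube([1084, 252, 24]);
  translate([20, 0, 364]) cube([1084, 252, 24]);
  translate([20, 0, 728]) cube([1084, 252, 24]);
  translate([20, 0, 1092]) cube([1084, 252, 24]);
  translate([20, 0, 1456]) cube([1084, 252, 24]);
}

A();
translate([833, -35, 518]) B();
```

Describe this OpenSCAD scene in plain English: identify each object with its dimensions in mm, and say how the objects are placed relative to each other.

A is a rectangular door frame: two vertical jambs of 56×182 mm section, 1955 mm tall, with a clear opening 721 mm wide between their inner faces. A header 86 mm tall and 182 mm deep lies on top of the jambs and spans the full outside width.

B is a bookshelf 1124 mm wide overall, 252 mm deep and 1523 mm tall. The two sides are 20 mm thick vertical panels. 5 horizontal shelves of 24 mm thickness span between the inner faces of the sides; the lowest shelf sits on the floor and shelves are stacked with a clear vertical gap of 340 mm between each pair.

The bookshelf is beside the door frame with their tops flush at z = 2041.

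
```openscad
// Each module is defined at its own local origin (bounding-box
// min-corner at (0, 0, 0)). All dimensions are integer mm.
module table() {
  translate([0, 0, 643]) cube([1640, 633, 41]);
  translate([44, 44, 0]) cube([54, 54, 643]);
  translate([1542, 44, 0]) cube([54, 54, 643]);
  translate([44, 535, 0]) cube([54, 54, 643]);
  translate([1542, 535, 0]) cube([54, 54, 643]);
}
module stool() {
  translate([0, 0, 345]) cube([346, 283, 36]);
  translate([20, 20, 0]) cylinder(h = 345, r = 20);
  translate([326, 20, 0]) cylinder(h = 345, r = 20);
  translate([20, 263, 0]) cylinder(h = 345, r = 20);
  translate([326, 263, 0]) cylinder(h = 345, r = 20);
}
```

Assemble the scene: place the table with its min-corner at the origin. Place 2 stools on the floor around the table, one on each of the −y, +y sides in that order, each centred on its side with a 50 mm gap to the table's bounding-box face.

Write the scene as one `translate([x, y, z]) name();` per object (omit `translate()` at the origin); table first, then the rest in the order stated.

table();
translate([647, -333, 0]) stool();
translate([647, 683, 0]) stool();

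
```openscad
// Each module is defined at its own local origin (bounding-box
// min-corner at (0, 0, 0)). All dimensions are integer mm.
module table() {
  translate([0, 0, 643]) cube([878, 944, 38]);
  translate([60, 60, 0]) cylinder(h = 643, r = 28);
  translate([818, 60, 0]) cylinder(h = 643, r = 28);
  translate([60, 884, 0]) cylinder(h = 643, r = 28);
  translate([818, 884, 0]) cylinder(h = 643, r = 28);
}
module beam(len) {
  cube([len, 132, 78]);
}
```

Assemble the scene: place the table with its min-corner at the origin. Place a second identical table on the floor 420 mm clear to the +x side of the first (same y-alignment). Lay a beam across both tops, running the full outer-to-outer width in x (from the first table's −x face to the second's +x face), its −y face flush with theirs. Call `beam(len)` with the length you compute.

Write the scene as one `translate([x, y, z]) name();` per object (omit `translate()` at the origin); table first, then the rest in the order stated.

table();
translate([1298, 0, 0]) table();
translate([0, 0, 681]) beam(2176);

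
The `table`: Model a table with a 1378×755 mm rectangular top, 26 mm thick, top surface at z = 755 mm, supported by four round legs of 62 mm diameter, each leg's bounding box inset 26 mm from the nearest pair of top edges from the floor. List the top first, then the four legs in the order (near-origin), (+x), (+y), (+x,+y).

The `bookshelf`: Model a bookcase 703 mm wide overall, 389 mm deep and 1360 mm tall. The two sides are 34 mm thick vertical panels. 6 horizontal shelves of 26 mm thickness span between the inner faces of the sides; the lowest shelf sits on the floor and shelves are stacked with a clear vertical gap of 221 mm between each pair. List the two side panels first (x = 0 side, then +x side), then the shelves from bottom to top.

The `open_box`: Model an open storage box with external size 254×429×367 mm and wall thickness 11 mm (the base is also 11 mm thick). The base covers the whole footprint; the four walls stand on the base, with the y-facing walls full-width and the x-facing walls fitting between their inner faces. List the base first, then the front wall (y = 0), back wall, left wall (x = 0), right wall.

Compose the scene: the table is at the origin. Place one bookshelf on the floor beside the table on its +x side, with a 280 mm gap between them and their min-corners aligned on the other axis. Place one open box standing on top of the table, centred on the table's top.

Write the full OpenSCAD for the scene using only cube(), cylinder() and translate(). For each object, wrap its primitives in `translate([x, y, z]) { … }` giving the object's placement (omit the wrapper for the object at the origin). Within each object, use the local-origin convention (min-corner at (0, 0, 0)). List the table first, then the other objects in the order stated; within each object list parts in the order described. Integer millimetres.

translate([0, 0, 729]) cube([1378, 755, 26]);
translate([57, 57, 0]) cylinder(h = 729, r = 31);
translate([1321, 57, 0]) cylinder(h = 729, r = 31);
translate([57, 698, 0]) cylinder(h = 729, r = 31);
translate([1321, 698, 0]) cylinder(h = 729, r = 31);
translate([1658, 0, 0]) {
  cube([34, 389, 1360]);
  translate([669, 0, 0]) cube([34, 389, 1360]);
  translate([34, 0, 0]) cube([635, 389, 26]);
  translate([34, 0, 247]) cube([635, 389, 26]);
  translate([34, 0, 494]) cube([635, 389, 26]);
  translate([34, 0, 741]) cube([635, 389, 26]);
  translate([34, 0, 988]) cube([635, 389, 26]);
  translate([34, 0, 1235]) cube([635, 389, 26]);
}
translate([562, 163, 755]) {
  cube([254, 429, 11]);
  translate([0, 0, 11]) cube([254, 11, 356]);
  translate([0, 418, 11]) cube([254, 11, 356]);
  translate([0, 11, 11]) cube([11, 407, 356]);
  translate([243, 11, 11]) cube([11, 407, 356]);
}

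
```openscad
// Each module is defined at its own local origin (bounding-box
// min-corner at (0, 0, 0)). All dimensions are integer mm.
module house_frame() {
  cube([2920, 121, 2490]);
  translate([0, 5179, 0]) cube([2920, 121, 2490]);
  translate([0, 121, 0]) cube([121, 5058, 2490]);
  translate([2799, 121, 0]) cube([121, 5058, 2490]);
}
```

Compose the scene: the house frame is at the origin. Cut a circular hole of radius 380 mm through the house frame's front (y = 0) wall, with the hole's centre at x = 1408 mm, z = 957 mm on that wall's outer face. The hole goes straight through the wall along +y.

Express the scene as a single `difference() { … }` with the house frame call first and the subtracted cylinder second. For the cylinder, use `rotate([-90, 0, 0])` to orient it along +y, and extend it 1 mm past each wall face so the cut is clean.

difference() {
  house_frame();
  translate([1408, -1, 957]) rotate([-90, 0, 0]) cylinder(h = 123, r = 380);
}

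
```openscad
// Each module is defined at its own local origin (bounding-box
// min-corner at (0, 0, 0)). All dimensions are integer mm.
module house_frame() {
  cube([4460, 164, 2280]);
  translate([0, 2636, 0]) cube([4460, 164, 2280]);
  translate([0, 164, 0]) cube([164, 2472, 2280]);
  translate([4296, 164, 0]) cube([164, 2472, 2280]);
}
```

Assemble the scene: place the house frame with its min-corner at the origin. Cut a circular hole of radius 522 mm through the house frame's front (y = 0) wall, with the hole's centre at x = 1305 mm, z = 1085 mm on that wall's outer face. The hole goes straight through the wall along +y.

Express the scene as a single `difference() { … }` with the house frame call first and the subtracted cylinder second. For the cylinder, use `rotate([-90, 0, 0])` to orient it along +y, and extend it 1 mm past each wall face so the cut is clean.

difference() {
  house_frame();
  translate([1305, -1, 1085]) rotate([-90, 0, 0]) cylinder(h = 166, r = 522);
}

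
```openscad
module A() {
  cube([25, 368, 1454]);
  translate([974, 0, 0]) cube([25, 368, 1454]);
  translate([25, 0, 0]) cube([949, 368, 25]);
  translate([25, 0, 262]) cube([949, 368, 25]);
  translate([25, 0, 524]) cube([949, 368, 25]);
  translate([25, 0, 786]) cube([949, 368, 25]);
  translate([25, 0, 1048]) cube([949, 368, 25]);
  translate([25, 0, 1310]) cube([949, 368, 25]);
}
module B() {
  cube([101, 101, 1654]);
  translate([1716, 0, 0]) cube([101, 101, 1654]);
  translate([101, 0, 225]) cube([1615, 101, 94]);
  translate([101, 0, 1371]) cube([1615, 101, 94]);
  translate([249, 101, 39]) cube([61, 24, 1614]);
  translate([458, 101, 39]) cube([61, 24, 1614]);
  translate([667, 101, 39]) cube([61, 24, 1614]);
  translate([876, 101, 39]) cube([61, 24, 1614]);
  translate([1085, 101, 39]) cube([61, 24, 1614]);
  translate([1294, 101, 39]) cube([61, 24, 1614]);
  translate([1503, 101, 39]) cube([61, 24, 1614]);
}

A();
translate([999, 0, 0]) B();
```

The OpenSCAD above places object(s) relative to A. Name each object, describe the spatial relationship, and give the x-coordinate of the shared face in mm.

The bookshelf's +x face and the fence section's −x face are both at x = 999 mm.

A is a bookshelf. B is a fence section. The fence section is against the bookshelf's +x side, with their −y faces flush. The x-coordinate of the shared face is 999 mm.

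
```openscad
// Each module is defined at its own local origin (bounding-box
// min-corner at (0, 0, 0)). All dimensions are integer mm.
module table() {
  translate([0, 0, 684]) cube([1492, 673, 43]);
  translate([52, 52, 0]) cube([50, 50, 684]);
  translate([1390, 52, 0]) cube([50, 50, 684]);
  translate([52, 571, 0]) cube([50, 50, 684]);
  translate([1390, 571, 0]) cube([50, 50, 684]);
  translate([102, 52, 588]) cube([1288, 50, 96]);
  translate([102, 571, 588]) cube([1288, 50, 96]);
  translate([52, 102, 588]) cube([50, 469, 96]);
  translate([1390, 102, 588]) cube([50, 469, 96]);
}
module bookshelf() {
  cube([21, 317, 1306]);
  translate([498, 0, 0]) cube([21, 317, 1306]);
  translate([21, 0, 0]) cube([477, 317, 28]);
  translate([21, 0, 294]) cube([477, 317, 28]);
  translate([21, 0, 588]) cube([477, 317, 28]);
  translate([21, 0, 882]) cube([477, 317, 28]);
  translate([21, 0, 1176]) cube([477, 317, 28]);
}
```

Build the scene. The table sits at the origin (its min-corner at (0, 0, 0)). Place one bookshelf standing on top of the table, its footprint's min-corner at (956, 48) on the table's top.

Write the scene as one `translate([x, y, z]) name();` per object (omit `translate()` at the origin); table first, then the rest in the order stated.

table();
translate([956, 48, 727]) bookshelf();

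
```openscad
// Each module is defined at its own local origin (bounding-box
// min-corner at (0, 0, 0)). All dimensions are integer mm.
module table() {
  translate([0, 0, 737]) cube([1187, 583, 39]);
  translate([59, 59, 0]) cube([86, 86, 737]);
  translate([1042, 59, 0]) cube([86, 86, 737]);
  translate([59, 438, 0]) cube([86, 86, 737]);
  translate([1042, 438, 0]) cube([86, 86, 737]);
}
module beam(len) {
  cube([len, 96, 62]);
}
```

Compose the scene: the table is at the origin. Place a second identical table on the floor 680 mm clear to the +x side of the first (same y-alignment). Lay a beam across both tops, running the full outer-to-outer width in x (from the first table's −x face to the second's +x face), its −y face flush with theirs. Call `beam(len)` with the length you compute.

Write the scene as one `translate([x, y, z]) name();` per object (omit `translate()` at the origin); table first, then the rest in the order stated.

table();
translate([1867, 0, 0]) table();
translate([0, 0, 776]) beam(3054);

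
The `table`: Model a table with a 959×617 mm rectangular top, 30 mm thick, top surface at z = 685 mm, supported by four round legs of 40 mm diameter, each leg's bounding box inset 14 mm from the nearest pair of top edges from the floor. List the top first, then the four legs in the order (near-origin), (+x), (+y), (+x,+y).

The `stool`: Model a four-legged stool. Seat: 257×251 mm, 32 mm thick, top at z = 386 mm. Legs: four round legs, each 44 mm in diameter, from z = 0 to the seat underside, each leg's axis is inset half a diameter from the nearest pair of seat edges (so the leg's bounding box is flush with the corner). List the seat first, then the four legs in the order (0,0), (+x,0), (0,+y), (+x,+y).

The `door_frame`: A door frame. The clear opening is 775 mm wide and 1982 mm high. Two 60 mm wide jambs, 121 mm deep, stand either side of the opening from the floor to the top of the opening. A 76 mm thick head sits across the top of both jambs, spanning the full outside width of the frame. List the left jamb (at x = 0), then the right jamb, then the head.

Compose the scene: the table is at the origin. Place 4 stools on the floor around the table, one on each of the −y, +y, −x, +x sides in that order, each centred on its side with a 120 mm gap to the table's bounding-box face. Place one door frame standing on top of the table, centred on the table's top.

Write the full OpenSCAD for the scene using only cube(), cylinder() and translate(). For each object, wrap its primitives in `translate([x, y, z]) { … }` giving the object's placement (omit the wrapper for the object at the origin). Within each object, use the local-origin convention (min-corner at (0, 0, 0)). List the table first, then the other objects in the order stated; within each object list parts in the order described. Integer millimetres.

translate([0, 0, 655]) cube([959, 617, 30]);
translate([34, 34, 0]) cylinder(h = 655, r = 20);
translate([925, 34, 0]) cylinder(h = 655, r = 20);
translate([34, 583, 0]) cylinder(h = 655, r = 20);
translate([925, 583, 0]) cylinder(h = 655, r = 20);
translate([351, -371, 0]) {
  translate([0, 0, 354]) cube([257, 251, 32]);
  translate([22, 22, 0]) cylinder(h = 354, r = 22);
  translate([235, 22, 0]) cylinder(h = 354, r = 22);
  translate([22, 229, 0]) cylinder(h = 354, r = 22);
  translate([235, 229, 0]) cylinder(h = 354, r = 22);
}
translate([351, 737, 0]) {
  translate([0, 0, 354]) cube([257, 251, 32]);
  translate([22, 22, 0]) cylinder(h = 354, r = 22);
  translate([235, 22, 0]) cylinder(h = 354, r = 22);
  translate([22, 229, 0]) cylinder(h = 354, r = 22);
  translate([235, 229, 0]) cylinder(h = 354, r = 22);
}
translate([-377, 183, 0]) {
  translate([0, 0, 354]) cube([257, 251, 32]);
  translate([22, 22, 0]) cylinder(h = 354, r = 22);
  translate([235, 22, 0]) cylinder(h = 354, r = 22);
  translate([22, 229, 0]) cylinder(h = 354, r = 22);
  translate([235, 229, 0]) cylinder(h = 354, r = 22);
}
translate([1079, 183, 0]) {
  translate([0, 0, 354]) cube([257, 251, 32]);
  translate([22, 22, 0]) cylinder(h = 354, r = 22);
  translate([235, 22, 0]) cylinder(h = 354, r = 22);
  translate([22, 229, 0]) cylinder(h = 354, r = 22);
  translate([235, 229, 0]) cylinder(h = 354, r = 22);
}
translate([32, 248, 685]) {
  cube([60, 121, 1982]);
  translate([835, 0, 0]) cube([60, 121, 1982]);
  translate([0, 0, 1982]) cube([895, 121, 76]);
}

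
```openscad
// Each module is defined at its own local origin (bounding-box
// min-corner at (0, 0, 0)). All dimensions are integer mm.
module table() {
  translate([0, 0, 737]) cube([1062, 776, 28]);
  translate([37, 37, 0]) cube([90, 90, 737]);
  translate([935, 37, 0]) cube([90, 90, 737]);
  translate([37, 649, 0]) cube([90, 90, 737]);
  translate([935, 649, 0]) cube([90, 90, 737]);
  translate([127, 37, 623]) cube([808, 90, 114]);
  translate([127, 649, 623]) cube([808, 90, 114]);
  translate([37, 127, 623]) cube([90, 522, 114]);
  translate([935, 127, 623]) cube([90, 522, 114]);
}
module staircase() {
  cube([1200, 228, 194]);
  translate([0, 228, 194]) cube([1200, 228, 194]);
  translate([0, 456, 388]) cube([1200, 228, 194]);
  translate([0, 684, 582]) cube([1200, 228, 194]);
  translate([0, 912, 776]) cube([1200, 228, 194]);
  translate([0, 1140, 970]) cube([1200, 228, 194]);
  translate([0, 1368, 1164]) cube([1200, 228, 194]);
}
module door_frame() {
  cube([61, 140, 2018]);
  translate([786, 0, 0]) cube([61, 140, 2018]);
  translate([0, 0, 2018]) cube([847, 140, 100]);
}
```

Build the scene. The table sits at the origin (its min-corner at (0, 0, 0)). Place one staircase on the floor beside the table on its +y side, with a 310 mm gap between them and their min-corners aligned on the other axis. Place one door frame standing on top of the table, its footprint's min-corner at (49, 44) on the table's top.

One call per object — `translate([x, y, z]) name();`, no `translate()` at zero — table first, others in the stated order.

table();
translate([0, 1086, 0]) staircase();
translate([49, 44, 765]) door_frame();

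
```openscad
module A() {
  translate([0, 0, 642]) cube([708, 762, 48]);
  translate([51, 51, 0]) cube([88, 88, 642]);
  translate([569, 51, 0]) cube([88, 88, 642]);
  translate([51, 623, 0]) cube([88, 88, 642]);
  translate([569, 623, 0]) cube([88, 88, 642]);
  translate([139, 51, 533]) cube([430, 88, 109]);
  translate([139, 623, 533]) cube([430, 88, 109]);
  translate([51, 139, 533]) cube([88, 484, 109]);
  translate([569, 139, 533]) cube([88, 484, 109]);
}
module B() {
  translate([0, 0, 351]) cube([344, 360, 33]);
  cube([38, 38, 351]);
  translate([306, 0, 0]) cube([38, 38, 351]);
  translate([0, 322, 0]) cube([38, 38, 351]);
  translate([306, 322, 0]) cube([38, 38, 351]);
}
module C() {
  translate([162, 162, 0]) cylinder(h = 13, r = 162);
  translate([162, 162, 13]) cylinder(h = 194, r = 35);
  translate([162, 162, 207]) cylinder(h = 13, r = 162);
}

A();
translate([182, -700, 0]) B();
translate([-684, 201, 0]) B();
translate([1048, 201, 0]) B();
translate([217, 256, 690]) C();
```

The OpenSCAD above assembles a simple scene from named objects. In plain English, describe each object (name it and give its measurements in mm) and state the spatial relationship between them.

A is a table: top 708 mm (x) × 762 mm (y), 48 mm thick, upper face at z = 690 mm, on four 88×88 mm square legs, each inset 51 mm from the nearest pair of top edges, running from z = 0 to the bottom of the top. Four apron rails, 88 mm thick and 109 mm tall, run between adjacent legs with their top edges flush with the underside of the top and their outer faces flush with the legs' outer faces.

B is a four-legged stool. The seat is a 344×360×33 mm slab whose top surface is at z = 384 mm; four square legs, each 38×38 mm in cross-section, run from the floor (z = 0) to the underside of the seat, each flush with a corner of the seat.

C is a spool: two coaxial disc flanges of radius 162 mm and thickness 13 mm, joined by a core cylinder of radius 35 mm and height 194 mm. The lower flange rests on z = 0 and the three cylinders share a vertical axis.

Three stools sit around the table at the −y, −x, +x sides. The spool is on top of the table.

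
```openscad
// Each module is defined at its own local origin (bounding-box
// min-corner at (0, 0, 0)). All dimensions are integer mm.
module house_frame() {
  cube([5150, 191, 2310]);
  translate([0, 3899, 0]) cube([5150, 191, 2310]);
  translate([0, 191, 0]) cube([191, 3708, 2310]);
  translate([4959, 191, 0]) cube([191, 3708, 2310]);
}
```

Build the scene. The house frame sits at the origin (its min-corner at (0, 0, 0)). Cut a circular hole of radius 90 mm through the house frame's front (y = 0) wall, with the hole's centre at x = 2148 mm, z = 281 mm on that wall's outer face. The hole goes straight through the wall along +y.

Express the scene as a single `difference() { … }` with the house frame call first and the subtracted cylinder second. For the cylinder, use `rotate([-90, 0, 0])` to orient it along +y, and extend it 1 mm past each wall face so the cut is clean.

difference() {
  house_frame();
  translate([2148, -1, 281]) rotate([-90, 0, 0]) cylinder(h = 193, r = 90);
}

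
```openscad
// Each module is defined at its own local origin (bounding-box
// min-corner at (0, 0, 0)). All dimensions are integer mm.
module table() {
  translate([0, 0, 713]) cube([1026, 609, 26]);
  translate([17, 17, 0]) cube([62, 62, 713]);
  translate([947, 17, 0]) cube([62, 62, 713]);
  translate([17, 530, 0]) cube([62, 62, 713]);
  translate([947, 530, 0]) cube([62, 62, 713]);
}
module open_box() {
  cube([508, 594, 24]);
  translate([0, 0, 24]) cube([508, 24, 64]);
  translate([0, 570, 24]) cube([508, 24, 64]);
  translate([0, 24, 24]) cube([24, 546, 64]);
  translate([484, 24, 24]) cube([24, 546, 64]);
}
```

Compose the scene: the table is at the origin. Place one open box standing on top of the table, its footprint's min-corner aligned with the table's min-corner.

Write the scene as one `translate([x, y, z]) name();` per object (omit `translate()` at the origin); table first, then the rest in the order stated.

table();
translate([0, 0, 739]) open_box();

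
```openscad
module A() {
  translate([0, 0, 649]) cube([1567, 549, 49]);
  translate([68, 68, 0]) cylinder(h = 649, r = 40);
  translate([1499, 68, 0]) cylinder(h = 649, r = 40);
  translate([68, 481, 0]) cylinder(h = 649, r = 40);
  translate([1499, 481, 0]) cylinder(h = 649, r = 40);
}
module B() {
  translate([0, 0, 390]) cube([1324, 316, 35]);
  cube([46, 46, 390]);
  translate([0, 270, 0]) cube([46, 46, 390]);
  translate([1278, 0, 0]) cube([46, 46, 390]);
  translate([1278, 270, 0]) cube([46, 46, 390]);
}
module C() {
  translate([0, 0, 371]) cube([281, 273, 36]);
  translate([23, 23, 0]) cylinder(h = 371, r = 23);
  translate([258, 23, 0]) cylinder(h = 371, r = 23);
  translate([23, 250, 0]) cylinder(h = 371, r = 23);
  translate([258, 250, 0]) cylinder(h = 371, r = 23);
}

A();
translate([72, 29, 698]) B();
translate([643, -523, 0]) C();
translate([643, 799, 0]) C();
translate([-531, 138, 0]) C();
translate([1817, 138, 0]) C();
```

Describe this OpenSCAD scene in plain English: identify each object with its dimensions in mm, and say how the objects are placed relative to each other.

A is a table with a 1567×549 mm rectangular top, 49 mm thick, top surface at z = 698 mm, supported by four round legs of 80 mm diameter, each leg's bounding box inset 28 mm from the nearest pair of top edges, running from the floor.

B is a long wooden bench with a 1324 mm (x) × 316 mm (y) seat, 35 mm thick, its top surface 425 mm above the floor. Four 46 mm square legs at the seat corners, flush with the edges, run from z = 0 to the seat underside.

C is a four-legged stool. The seat is a 281×273×36 mm slab whose top surface is at z = 407 mm; four round legs, each 46 mm in diameter, run from the floor (z = 0) to the underside of the seat, each leg's axis is inset half a diameter from the nearest pair of seat edges (so the leg's bounding box is flush with the corner).

The bench is on top of the table. Four stools sit around the table at the −y, +y, −x, +x sides.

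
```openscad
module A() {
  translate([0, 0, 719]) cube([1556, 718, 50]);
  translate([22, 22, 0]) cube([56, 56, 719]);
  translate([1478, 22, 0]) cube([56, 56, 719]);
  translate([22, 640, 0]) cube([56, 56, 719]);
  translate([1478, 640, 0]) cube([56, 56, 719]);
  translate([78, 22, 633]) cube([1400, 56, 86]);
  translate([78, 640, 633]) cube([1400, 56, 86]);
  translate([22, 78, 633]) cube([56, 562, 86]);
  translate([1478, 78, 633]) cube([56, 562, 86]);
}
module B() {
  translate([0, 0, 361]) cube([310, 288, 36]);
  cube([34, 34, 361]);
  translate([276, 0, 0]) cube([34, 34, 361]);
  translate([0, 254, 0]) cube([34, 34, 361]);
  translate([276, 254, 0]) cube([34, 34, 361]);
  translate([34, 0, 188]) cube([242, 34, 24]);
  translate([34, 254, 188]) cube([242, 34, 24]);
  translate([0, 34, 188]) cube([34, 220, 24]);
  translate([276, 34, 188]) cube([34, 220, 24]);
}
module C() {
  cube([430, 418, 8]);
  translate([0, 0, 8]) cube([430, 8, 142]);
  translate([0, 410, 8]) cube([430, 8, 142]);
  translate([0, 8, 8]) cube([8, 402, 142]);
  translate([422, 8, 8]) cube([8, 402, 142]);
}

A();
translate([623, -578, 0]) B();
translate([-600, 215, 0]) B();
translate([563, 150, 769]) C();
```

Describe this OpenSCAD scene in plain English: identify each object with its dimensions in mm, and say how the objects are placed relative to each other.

A is a table: top 1556 mm (x) × 718 mm (y), 50 mm thick, upper face at z = 769 mm, on four 56×56 mm square legs, each inset 22 mm from the nearest pair of top edges, running from z = 0 to the bottom of the top. Four apron rails, 56 mm thick and 86 mm tall, run between adjacent legs with their top edges flush with the underside of the top and their outer faces flush with the legs' outer faces.

B is a four-legged stool. The seat is 310×288 mm, 36 mm thick, top at z = 397 mm. It stands on four square legs, each 34×34 mm in cross-section, from z = 0 to the seat underside, each flush with a corner of the seat. Four stretchers, 34 mm wide and 24 mm tall, connect adjacent legs with their undersides at z = 188 mm, each running between the inner faces of the legs it joins and aligned with the legs' outer faces on the other axis.

C is an open-topped rectangular box: outside dimensions 430×418×150 mm, with a uniform wall and base thickness of 8 mm. The base is a full 430×418 slab on the floor; four walls sit on top of the base. The front and back walls (the −y and +y sides) span the full width; the two side walls fit between them.

Two stools sit around the table at the −y, −x sides. The open box is on top of the table, centred.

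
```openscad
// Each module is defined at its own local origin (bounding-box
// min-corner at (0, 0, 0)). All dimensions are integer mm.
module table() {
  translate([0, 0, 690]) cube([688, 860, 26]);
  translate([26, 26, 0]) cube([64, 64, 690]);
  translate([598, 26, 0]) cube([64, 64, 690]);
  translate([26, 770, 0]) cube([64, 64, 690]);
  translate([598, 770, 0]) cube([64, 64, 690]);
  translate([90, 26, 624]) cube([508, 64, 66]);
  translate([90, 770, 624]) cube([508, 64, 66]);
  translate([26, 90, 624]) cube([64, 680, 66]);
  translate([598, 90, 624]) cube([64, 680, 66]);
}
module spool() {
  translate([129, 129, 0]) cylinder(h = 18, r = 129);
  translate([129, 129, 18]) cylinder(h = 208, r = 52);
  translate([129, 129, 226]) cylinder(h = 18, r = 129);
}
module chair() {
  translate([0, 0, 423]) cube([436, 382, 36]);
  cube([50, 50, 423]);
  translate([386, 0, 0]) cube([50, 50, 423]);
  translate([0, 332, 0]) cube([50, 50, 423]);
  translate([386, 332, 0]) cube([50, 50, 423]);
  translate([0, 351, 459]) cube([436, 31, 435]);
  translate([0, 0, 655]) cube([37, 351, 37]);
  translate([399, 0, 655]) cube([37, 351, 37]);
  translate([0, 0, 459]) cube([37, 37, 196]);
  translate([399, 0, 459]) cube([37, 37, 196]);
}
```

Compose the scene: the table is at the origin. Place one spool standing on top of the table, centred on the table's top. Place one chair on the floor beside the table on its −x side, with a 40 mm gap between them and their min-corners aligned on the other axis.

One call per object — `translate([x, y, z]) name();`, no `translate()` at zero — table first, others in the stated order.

table();
translate([215, 301, 716]) spool();
translate([-476, 0, 0]) chair();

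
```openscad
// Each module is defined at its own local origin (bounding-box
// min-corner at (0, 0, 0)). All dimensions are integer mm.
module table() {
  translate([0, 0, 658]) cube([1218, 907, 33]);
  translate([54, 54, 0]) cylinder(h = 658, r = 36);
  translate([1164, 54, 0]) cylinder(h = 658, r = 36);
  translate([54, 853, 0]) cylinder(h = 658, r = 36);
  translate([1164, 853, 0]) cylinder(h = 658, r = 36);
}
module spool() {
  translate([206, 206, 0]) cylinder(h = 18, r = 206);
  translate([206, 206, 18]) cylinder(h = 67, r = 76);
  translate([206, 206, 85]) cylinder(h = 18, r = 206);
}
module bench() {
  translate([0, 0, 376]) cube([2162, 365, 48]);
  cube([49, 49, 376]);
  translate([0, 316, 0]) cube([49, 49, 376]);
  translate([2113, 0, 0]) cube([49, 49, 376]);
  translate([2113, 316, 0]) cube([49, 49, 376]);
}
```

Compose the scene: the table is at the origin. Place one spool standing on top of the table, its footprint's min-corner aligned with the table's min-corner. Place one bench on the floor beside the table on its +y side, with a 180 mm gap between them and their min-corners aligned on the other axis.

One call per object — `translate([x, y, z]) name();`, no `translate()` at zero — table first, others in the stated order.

table();
translate([0, 0, 691]) spool();
translate([0, 1087, 0]) bench();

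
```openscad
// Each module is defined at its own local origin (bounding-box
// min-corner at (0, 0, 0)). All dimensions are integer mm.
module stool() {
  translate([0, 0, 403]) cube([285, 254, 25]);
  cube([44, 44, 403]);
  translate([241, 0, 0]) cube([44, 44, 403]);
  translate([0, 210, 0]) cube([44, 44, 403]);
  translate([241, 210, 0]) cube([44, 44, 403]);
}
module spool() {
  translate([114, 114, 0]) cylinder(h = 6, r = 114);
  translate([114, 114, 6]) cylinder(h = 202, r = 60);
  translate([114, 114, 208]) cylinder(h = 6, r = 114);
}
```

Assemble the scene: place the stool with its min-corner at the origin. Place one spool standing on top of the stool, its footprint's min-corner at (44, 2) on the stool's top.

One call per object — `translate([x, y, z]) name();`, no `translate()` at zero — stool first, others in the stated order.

stool();
translate([44, 2, 428]) spool();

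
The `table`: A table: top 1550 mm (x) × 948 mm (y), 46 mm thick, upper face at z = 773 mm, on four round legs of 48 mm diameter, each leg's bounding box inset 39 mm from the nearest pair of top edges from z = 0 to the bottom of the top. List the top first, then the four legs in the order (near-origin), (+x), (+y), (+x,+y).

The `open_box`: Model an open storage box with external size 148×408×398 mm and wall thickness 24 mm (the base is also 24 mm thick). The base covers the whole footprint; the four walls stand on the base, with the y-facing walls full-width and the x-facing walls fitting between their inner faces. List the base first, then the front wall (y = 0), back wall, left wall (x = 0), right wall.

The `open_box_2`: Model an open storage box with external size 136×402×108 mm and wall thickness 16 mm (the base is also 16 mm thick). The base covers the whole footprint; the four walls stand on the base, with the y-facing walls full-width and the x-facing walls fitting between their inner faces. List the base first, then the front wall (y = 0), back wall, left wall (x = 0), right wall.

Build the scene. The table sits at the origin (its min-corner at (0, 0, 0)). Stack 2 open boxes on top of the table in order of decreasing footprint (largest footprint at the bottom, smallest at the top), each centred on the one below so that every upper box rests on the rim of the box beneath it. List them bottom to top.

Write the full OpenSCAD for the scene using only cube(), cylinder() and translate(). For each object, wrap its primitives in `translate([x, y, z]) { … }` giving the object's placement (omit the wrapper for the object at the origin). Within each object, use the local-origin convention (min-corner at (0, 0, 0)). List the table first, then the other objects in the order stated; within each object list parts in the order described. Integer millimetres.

translate([0, 0, 727]) cube([1550, 948, 46]);
translate([63, 63, 0]) cylinder(h = 727, r = 24);
translate([1487, 63, 0]) cylinder(h = 727, r = 24);
translate([63, 885, 0]) cylinder(h = 727, r = 24);
translate([1487, 885, 0]) cylinder(h = 727, r = 24);
translate([701, 270, 773]) {
  cube([148, 408, 24]);
  translate([0, 0, 24]) cube([148, 24, 374]);
  translate([0, 384, 24]) cube([148, 24, 374]);
  translate([0, 24, 24]) cube([24, 360, 374]);
  translate([124, 24, 24]) cube([24, 360, 374]);
}
translate([707, 273, 1171]) {
  cube([136, 402, 16]);
  translate([0, 0, 16]) cube([136, 16, 92]);
  translate([0, 386, 16]) cube([136, 16, 92]);
  translate([0, 16, 16]) cube([16, 370, 92]);
  translate([120, 16, 16]) cube([16, 370, 92]);
}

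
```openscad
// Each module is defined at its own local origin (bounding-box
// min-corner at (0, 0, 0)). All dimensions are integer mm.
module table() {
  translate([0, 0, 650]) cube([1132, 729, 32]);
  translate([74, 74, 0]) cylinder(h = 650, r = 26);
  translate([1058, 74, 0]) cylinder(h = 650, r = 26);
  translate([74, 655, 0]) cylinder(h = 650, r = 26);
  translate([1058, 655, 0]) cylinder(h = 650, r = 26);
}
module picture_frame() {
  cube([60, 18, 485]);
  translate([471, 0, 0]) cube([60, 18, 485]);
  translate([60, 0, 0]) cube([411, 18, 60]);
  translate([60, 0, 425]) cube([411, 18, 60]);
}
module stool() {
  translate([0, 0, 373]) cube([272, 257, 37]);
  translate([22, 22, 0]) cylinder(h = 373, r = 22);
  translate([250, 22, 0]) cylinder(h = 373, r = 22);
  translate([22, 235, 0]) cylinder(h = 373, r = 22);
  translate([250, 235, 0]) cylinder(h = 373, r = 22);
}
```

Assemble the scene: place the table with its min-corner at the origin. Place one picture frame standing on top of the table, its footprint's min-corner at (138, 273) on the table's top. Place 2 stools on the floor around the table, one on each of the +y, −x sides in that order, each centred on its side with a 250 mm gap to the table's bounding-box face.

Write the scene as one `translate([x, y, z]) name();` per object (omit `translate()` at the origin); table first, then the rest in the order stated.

table();
translate([138, 273, 682]) picture_frame();
translate([430, 979, 0]) stool();
translate([-522, 236, 0]) stool();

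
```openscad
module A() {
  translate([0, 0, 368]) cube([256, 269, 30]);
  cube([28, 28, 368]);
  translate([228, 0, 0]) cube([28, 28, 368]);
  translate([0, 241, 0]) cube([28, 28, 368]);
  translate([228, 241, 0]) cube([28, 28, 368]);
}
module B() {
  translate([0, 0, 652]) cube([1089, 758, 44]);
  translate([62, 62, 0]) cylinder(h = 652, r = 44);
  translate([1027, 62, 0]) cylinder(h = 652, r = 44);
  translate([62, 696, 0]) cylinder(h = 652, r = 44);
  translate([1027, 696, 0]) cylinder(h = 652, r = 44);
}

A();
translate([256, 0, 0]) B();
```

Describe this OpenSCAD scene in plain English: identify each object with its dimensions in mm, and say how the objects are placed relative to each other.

A is a simple wooden stool: a rectangular seat 256 mm (x) by 269 mm (y), 30 mm thick, top face at z = 398 mm, on four square legs, each 28×28 mm in cross-section. The legs rest on z = 0, each flush with a corner of the seat.

B is a table with a 1089×758 mm rectangular top, 44 mm thick, top surface at z = 696 mm, supported by four round legs of 88 mm diameter, each leg's bounding box inset 18 mm from the nearest pair of top edges, running from the floor.

The table is against the stool's +x side, with their −y faces flush.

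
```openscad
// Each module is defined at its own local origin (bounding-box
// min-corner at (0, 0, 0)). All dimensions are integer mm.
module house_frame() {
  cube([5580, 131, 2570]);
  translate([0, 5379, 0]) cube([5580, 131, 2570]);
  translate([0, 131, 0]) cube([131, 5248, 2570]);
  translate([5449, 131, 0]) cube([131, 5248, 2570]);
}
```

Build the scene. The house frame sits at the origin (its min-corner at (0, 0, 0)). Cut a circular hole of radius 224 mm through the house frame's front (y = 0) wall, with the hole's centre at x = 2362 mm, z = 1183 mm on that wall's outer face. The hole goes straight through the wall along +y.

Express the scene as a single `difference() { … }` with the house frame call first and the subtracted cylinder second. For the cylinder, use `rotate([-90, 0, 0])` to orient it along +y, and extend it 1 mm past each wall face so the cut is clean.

difference() {
  house_frame();
  translate([2362, -1, 1183]) rotate([-90, 0, 0]) cylinder(h = 133, r = 224);
}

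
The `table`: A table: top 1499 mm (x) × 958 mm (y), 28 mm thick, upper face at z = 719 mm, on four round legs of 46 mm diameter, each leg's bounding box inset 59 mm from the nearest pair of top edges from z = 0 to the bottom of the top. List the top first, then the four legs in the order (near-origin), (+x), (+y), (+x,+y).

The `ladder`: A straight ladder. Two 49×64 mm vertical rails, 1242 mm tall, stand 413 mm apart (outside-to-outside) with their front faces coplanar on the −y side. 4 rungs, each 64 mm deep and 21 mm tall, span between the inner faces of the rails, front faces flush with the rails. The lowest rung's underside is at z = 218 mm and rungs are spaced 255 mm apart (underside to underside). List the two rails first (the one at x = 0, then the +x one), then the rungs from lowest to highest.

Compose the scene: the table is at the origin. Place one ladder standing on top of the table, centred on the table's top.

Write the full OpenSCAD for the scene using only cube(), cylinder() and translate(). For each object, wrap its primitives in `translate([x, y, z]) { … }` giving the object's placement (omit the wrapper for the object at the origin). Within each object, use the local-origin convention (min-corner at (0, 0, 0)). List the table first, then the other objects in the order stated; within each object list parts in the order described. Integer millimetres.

translate([0, 0, 691]) cube([1499, 958, 28]);
translate([82, 82, 0]) cylinder(h = 691, r = 23);
translate([1417, 82, 0]) cylinder(h = 691, r = 23);
translate([82, 876, 0]) cylinder(h = 691, r = 23);
translate([1417, 876, 0]) cylinder(h = 691, r = 23);
translate([543, 447, 719]) {
  cube([49, 64, 1242]);
  translate([364, 0, 0]) cube([49, 64, 1242]);
  translate([49, 0, 218]) cube([315, 64, 21]);
  translate([49, 0, 473]) cube([315, 64, 21]);
  translate([49, 0, 728]) cube([315, 64, 21]);
  translate([49, 0, 983]) cube([315, 64, 21]);
}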